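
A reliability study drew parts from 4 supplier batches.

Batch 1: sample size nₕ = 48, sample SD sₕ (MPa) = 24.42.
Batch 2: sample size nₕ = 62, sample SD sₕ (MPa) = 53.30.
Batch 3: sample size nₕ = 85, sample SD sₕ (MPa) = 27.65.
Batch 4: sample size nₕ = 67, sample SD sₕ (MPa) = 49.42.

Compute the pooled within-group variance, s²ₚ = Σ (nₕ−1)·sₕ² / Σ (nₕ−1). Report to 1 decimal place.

1: (48−1)·24.42² = 47·596.3364 = 28027.8108
2: (62−1)·53.30² = 61·2840.89 = 173294.29
3: (85−1)·27.65² = 84·764.5225 = 64219.89
4: (67−1)·49.42² = 66·2442.3364 = 161194.2024
Numerator = 426736.1932; denominator = Σ(nₕ−1) = 258.
s²ₚ = 426736.1932/258 = 1654.016... → 1654.0.

1654.0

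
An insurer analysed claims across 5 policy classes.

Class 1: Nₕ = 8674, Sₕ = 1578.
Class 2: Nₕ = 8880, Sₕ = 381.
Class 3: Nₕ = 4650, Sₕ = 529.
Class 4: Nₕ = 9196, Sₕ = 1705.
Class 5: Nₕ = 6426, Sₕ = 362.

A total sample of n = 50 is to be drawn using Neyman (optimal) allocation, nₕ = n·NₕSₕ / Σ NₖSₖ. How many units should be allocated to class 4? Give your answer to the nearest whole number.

21

1: NₕSₕ = 8674·1578 = 13687572
2: NₕSₕ = 8880·381 = 3383280
3: NₕSₕ = 4650·529 = 2459850
4: NₕSₕ = 9196·1705 = 15679180
5: NₕSₕ = 6426·362 = 2326212
Σ NₕSₕ = 37536094.
n_4 = 50·15679180/37536094 = 20.885... → 21.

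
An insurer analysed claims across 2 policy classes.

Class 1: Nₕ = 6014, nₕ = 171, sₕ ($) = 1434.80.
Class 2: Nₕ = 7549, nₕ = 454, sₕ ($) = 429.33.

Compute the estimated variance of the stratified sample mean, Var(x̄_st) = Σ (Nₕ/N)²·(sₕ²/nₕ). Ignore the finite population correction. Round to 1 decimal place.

2492.8

N = 13563; Wₕ = Nₕ/N.
class 1: (6014/13563)²·1434.80²/171 = 2367.0201
class 2: (7549/13563)²·429.33²/454 = 125.7749
Sum = 2492.7950 → 2492.8.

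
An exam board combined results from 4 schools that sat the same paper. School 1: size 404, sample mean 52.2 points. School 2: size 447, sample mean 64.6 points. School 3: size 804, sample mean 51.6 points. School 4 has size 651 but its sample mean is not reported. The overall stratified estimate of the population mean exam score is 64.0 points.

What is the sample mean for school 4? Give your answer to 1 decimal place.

Σ Nₕx̄ₕ = N·μ, so 651·x̄_4 = 2306·64.0 − (404·52.2 + 447·64.6 + 804·51.6).
= 147584 − 91451.4 = 56132.6.
x̄_4 = 56132.6 / 651 = 86.225... → 86.2.

86.2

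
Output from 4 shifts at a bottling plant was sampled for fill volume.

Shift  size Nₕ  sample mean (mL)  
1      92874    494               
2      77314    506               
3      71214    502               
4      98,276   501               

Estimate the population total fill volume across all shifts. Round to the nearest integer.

1: 92874·494 = 45879756
2: 77314·506 = 39120884
3: 71214·502 = 35749428
4: 98276·501 = 49236276
τ̂ = Σ Nₕx̄ₕ = 169986344.

169986344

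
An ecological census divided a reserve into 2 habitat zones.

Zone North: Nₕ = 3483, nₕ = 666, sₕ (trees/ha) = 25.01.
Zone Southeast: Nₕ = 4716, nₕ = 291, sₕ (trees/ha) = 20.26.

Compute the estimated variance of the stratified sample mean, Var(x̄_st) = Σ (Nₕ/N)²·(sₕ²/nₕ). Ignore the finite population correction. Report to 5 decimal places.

0.63616

N = 8199. Term for each stratum: Wₕ²sₕ²/nₕ.
Var(x̄_st) = 0.16948776 + 0.46667197 = 0.63615972 → 0.63616.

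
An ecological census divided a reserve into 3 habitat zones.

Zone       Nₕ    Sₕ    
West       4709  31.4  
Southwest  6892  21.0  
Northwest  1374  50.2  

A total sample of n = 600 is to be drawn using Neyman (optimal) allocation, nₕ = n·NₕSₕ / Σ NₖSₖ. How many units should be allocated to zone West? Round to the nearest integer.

West: NₕSₕ = 4709·31.4 = 147862.6
Southwest: NₕSₕ = 6892·21.0 = 144732
Northwest: NₕSₕ = 1374·50.2 = 68974.8
Σ NₕSₕ = 361569.4.
n_West = 600·147862.6/361569.4 = 245.368... → 245.

245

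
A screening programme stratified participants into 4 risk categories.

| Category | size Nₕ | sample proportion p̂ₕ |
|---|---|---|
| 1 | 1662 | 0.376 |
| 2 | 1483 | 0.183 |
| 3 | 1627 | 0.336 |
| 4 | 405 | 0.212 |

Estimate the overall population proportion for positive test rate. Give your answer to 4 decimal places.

Wₕ = Nₕ/N with N = 5177: 0.3210, 0.2865, 0.3143, 0.0782.
p̂_st = 0.3210·0.376 + 0.2865·0.183 + 0.3143·0.336 + 0.0782·0.212 ≈ 0.295313... → 0.2953.

0.2953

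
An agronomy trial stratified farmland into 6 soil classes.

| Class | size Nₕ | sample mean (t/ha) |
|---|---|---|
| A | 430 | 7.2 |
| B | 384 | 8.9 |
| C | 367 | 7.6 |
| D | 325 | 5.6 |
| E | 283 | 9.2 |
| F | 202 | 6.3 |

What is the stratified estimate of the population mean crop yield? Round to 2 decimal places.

7.53

N = 1991; weights Wₕ = Nₕ/N = (0.2160, 0.1929, 0.1843, 0.1632, 0.1421, 0.1015).
x̄_st = Σ Wₕ·x̄ₕ = 0.2160·7.2 + 0.1929·8.9 + 0.1843·7.6 + 0.1632·5.6 + 0.1421·9.2 + 0.1015·6.3 ≈ 7.5334...
→ 7.53.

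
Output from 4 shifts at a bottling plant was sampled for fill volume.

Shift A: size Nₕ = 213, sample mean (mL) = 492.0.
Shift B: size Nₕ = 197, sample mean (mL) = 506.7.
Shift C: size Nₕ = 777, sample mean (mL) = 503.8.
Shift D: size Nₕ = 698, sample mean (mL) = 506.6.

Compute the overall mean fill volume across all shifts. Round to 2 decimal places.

503.81

N = 1885; weights Wₕ = Nₕ/N = (0.1130, 0.1045, 0.4122, 0.3703).
x̄_st = Σ Wₕ·x̄ₕ = 0.1130·492.0 + 0.1045·506.7 + 0.4122·503.8 + 0.3703·506.6 ≈ 503.8065...
→ 503.81.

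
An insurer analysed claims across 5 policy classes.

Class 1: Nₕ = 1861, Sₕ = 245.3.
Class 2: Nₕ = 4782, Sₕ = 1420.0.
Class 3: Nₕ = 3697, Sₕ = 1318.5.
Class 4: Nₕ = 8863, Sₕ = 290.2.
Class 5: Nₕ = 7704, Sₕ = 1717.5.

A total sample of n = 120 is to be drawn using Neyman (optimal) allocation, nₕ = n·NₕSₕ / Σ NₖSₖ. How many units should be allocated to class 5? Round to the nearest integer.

57

1: NₕSₕ = 1861·245.3 = 456503.3
2: NₕSₕ = 4782·1420.0 = 6790440
3: NₕSₕ = 3697·1318.5 = 4874494.5
4: NₕSₕ = 8863·290.2 = 2572042.6
5: NₕSₕ = 7704·1717.5 = 13231620
Σ NₕSₕ = 27925100.4.
n_5 = 120·13231620/27925100.4 = 56.859... → 57.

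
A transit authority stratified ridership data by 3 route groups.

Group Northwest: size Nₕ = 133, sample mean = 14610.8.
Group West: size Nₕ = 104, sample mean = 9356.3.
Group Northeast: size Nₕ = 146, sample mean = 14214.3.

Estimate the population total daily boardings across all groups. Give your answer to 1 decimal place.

Northwest: 133·14610.8 = 1943236.4
West: 104·9356.3 = 973055.2
Northeast: 146·14214.3 = 2075287.8
τ̂ = Σ Nₕx̄ₕ = 4991579.4.

4991579.4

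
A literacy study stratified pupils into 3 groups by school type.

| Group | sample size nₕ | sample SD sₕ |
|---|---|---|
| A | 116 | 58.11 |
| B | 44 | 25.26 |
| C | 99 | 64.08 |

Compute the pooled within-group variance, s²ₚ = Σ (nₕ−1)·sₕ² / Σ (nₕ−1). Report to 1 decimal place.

3196.0

A: (116−1)·58.11² = 115·3376.7721 = 388328.7915
B: (44−1)·25.26² = 43·638.0676 = 27436.9068
C: (99−1)·64.08² = 98·4106.2464 = 402412.1472
Numerator = 818177.8455; denominator = Σ(nₕ−1) = 256.
s²ₚ = 818177.8455/256 = 3196.007... → 3196.0.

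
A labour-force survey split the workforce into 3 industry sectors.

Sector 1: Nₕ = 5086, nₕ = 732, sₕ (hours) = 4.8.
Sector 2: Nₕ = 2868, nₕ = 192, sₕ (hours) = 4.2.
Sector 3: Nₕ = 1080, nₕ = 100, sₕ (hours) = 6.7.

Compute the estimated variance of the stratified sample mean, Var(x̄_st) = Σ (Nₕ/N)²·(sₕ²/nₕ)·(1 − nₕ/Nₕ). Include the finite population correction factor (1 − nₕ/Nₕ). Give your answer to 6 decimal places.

N = 9034; Wₕ = Nₕ/N.
sector 1: (5086/9034)²·4.8²/732·(1 − 732/5086) = 0.008540357
sector 2: (2868/9034)²·4.2²/192·(1 − 192/2868) = 0.008639775
sector 3: (1080/9034)²·6.7²/100·(1 − 100/1080) = 0.005821558
Sum = 0.023001690 → 0.023002.

0.023002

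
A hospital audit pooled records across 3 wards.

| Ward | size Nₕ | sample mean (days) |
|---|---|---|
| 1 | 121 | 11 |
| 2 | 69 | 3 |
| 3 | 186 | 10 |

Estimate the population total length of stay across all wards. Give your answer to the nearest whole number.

3398

1: 121·11 = 1331
2: 69·3 = 207
3: 186·10 = 1860
τ̂ = Σ Nₕx̄ₕ = 3398.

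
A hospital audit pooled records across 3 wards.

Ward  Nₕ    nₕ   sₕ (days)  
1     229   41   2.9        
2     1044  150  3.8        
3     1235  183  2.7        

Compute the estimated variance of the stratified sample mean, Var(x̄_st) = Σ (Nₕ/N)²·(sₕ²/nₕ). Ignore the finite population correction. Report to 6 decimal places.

0.028051

N = 2508. Term for each stratum: Wₕ²sₕ²/nₕ.
Var(x̄_st) = 0.001710126 + 0.016680992 + 0.009659514 = 0.028050632 → 0.028051.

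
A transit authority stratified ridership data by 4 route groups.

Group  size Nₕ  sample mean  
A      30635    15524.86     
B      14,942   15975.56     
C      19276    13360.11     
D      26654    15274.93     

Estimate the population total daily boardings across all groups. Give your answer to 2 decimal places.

A: 30635·15524.86 = 475604086.1
B: 14942·15975.56 = 238706817.52
C: 19276·13360.11 = 257529480.36
D: 26654·15274.93 = 407137984.22
τ̂ = Σ Nₕx̄ₕ = 1378978368.20.

1378978368.20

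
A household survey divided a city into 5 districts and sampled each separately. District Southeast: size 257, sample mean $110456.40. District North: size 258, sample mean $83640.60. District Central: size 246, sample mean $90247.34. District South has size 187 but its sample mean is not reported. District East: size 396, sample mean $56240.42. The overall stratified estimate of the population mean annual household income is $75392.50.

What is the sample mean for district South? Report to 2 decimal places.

Σ Nₕx̄ₕ = N·μ, so 187·x̄_South = 1344·75392.50 − (257·110456.40 + 258·83640.60 + 246·90247.34 + 396·56240.42).
= 101327520 − 94438621.56 = 6888898.44.
x̄_South = 6888898.44 / 187 = 36839.0291... → 36839.03.

36839.03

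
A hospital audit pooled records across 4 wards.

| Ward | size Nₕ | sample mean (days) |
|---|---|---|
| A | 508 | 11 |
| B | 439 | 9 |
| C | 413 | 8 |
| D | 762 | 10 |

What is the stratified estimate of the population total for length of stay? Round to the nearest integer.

A: 508·11 = 5588
B: 439·9 = 3951
C: 413·8 = 3304
D: 762·10 = 7620
τ̂ = Σ Nₕx̄ₕ = 20463.

20463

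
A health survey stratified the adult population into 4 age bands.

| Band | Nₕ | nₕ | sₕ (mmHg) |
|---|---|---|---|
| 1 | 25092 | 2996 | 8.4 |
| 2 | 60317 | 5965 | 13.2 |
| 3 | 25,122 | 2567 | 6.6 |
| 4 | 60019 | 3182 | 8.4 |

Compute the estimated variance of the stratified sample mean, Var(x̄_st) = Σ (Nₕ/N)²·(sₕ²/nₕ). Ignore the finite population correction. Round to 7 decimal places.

0.0072777

N = 170550. Term for each stratum: Wₕ²sₕ²/nₕ.
Var(x̄_st) = 0.0005097813 + 0.0036535363 + 0.0003681858 + 0.0027462019 = 0.0072777052 → 0.0072777.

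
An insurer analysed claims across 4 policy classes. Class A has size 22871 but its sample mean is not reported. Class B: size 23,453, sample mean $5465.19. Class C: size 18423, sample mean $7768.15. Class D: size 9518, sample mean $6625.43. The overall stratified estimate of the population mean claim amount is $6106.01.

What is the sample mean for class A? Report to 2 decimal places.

5208.09

N = 22871 + 23453 + 18423 + 9518 = 74265.
Overall total = μ·N = 6106.01·74265 = 453462832.65.
Subtract the known strata: 23453·5465.19 + 18423·7768.15 + 9518·6625.43 = 334348571.26.
Remaining total for class A: 453462832.65 − 334348571.26 = 119114261.39.
Divide by its size: 119114261.39 / 22871 = 5208.0915... → 5208.09.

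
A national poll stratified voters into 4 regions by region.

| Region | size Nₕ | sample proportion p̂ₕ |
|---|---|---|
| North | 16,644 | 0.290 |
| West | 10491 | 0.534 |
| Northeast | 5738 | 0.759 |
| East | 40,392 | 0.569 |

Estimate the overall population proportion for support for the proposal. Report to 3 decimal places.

0.515

Wₕ = Nₕ/N with N = 73265: 0.2272, 0.1432, 0.0783, 0.5513.
p̂_st = 0.2272·0.290 + 0.1432·0.534 + 0.0783·0.759 + 0.5513·0.569 ≈ 0.51549... → 0.515.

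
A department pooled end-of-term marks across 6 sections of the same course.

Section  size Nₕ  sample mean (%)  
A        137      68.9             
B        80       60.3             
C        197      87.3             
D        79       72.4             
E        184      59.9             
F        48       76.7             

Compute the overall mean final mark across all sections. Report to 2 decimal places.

71.56

N = 725; weights Wₕ = Nₕ/N = (0.1890, 0.1103, 0.2717, 0.1090, 0.2538, 0.0662).
x̄_st = Σ Wₕ·x̄ₕ = 0.1890·68.9 + 0.1103·60.3 + 0.2717·87.3 + 0.1090·72.4 + 0.2538·59.9 + 0.0662·76.7 ≈ 71.5644...
→ 71.56.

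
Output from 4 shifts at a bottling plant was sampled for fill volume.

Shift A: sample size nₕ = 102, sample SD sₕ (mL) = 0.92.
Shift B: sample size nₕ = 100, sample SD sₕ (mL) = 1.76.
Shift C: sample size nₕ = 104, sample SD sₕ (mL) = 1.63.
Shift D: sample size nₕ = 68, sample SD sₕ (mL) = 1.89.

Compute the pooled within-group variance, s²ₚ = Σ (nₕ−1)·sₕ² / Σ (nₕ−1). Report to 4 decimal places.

Degrees of freedom: 101 + 99 + 103 + 67 = 370.
Σ(nₕ−1)sₕ² = 101·0.8464 + 99·3.0976 + 103·2.6569 + 67·3.5721 = 905.1402.
s²ₚ = 905.1402 / 370 = 2.446325... → 2.4463.

2.4463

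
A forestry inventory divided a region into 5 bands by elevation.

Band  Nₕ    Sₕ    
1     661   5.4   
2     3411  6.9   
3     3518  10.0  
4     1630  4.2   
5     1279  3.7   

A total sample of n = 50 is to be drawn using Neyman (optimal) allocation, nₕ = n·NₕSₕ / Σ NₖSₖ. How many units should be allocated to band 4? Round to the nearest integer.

1: NₕSₕ = 661·5.4 = 3569.4
2: NₕSₕ = 3411·6.9 = 23535.9
3: NₕSₕ = 3518·10.0 = 35180
4: NₕSₕ = 1630·4.2 = 6846
5: NₕSₕ = 1279·3.7 = 4732.3
Σ NₕSₕ = 73863.6.
n_4 = 50·6846/73863.6 = 4.634... → 5.

5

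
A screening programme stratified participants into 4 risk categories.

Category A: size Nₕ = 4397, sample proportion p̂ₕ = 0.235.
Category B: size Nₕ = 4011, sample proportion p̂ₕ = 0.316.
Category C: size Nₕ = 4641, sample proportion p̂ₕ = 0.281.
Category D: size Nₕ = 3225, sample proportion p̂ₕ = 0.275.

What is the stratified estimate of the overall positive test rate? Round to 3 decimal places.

0.276

N = 4397 + 4011 + 4641 + 3225 = 16274.
Overall proportion = Σ (Nₕ/N)·p̂ₕ.
Σ Nₕp̂ₕ = 1033.295 + 1267.476 + 1304.121 + 886.875 = 4491.767.
4491.767 / 16274 = 0.27601... → 0.276.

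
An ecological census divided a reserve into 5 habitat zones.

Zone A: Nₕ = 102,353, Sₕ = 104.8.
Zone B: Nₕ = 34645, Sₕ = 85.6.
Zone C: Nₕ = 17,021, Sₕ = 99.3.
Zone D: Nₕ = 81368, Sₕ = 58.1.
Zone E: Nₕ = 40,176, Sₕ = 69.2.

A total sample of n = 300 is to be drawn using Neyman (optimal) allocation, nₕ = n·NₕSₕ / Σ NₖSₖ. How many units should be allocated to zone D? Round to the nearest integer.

A: NₕSₕ = 102353·104.8 = 10726594.4
B: NₕSₕ = 34645·85.6 = 2965612
C: NₕSₕ = 17021·99.3 = 1690185.3
D: NₕSₕ = 81368·58.1 = 4727480.8
E: NₕSₕ = 40176·69.2 = 2780179.2
Σ NₕSₕ = 22890051.7.
n_D = 300·4727480.8/22890051.7 = 61.959... → 62.

62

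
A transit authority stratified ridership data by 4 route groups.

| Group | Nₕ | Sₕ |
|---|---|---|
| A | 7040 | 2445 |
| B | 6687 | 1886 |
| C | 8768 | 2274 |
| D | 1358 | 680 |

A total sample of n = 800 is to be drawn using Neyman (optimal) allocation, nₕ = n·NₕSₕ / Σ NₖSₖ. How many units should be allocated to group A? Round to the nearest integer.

Σ NₕSₕ = 7040·2445 + 6687·1886 + 8768·2274 + 1358·680 = 50686354.
Share for A: 17212800/50686354 = 0.33959.
n_A = 800 × 0.33959 = 271.675... → 272.

272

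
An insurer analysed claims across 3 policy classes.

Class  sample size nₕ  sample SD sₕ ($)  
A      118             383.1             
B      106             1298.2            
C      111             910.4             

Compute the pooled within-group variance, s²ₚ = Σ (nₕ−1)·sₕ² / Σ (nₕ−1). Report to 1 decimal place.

859342.2

A: (118−1)·383.1² = 117·146765.61 = 17171576.37
B: (106−1)·1298.2² = 105·1685323.24 = 176958940.2
C: (111−1)·910.4² = 110·828828.16 = 91171097.6
Numerator = 285301614.17; denominator = Σ(nₕ−1) = 332.
s²ₚ = 285301614.17/332 = 859342.211... → 859342.2.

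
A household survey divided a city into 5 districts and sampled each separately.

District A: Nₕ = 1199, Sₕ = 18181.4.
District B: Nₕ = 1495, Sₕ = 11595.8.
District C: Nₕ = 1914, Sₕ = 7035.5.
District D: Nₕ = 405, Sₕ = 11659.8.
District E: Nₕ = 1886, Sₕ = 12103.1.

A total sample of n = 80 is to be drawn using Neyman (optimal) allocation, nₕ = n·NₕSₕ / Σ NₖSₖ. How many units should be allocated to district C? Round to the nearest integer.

13

A: NₕSₕ = 1199·18181.4 = 21799498.6
B: NₕSₕ = 1495·11595.8 = 17335721
C: NₕSₕ = 1914·7035.5 = 13465947
D: NₕSₕ = 405·11659.8 = 4722219
E: NₕSₕ = 1886·12103.1 = 22826446.6
Σ NₕSₕ = 80149832.2.
n_C = 80·13465947/80149832.2 = 13.441... → 13.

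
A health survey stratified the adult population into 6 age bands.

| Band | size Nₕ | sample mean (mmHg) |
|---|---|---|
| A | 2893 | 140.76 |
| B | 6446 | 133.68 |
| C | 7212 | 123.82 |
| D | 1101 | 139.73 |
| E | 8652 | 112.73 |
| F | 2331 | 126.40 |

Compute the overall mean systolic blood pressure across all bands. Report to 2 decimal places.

N = 28635; weights Wₕ = Nₕ/N = (0.1010, 0.2251, 0.2519, 0.0384, 0.3021, 0.0814).
x̄_st = Σ Wₕ·x̄ₕ = 0.1010·140.76 + 0.2251·133.68 + 0.2519·123.82 + 0.0384·139.73 + 0.3021·112.73 + 0.0814·126.40 ≈ 125.2220...
→ 125.22.

125.22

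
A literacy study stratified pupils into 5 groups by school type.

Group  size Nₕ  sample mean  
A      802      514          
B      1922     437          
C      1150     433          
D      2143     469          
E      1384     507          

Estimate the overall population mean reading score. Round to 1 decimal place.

N = 802 + 1922 + 1150 + 2143 + 1384 = 7401.
The stratified mean weights each stratum mean by its population share Nₕ/N.
Σ Nₕx̄ₕ = 802·514 + 1922·437 + 1150·433 + 2143·469 + 1384·507 = 412228 + 839914 + 497950 + 1005067 + 701688 = 3456847.
Divide by N: 3456847 / 7401 = 467.078... → 467.1.

467.1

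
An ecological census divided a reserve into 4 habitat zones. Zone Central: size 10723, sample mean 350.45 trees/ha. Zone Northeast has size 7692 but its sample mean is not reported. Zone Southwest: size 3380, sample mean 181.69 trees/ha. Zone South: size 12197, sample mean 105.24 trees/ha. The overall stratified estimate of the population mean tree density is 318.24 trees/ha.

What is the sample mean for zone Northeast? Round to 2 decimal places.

Σ Nₕx̄ₕ = N·μ, so 7692·x̄_Northeast = 33992·318.24 − (10723·350.45 + 3380·181.69 + 12197·105.24).
= 10817614.08 − 5655599.83 = 5162014.25.
x̄_Northeast = 5162014.25 / 7692 = 671.0887... → 671.09.

671.09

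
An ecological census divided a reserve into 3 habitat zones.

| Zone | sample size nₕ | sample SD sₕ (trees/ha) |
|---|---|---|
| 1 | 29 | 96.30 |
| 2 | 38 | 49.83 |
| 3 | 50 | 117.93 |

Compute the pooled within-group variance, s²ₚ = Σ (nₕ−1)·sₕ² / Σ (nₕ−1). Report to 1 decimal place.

Degrees of freedom: 28 + 37 + 49 = 114.
Σ(nₕ−1)sₕ² = 28·9273.69 + 37·2483.0289 + 49·13907.4849 = 1033002.1494.
s²ₚ = 1033002.1494 / 114 = 9061.422... → 9061.4.

9061.4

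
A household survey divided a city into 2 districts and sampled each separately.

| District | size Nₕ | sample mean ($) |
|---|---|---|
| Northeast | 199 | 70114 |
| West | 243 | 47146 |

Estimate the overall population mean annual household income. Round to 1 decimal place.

57486.8

N = 442; weights Wₕ = Nₕ/N = (0.4502, 0.5498).
x̄_st = Σ Wₕ·x̄ₕ = 0.4502·70114 + 0.5498·47146 ≈ 57486.796...
→ 57486.8.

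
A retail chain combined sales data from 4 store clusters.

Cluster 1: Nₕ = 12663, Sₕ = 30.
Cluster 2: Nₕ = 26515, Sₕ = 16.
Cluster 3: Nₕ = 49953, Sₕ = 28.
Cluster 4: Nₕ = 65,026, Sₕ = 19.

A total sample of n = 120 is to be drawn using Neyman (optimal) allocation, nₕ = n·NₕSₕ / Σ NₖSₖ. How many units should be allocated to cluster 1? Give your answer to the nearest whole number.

13

1: NₕSₕ = 12663·30 = 379890
2: NₕSₕ = 26515·16 = 424240
3: NₕSₕ = 49953·28 = 1398684
4: NₕSₕ = 65026·19 = 1235494
Σ NₕSₕ = 3438308.
n_1 = 120·379890/3438308 = 13.258... → 13.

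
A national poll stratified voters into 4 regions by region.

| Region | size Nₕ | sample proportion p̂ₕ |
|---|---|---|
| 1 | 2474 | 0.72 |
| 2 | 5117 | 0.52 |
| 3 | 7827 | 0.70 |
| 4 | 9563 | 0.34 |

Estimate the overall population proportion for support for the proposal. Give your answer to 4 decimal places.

0.5273

Wₕ = Nₕ/N with N = 24981: 0.0990, 0.2048, 0.3133, 0.3828.
p̂_st = 0.0990·0.72 + 0.2048·0.52 + 0.3133·0.70 + 0.3828·0.34 ≈ 0.527298... → 0.5273.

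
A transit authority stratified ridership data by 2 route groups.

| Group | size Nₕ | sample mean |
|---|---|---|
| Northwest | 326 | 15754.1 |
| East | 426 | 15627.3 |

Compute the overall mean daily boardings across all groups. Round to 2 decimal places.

15682.27

N = 752; weights Wₕ = Nₕ/N = (0.4335, 0.5665).
x̄_st = Σ Wₕ·x̄ₕ = 0.4335·15754.1 + 0.5665·15627.3 ≈ 15682.2691...
→ 15682.27.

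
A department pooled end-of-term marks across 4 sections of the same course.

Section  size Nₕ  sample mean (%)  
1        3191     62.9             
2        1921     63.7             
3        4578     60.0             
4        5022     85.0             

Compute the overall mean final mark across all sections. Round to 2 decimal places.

N = 3191 + 1921 + 4578 + 5022 = 14712.
Overall mean = Σ (Nₕ/N)·x̄ₕ — weight by population share, not a simple average.
Σ Nₕx̄ₕ = 3191·62.9 + 1921·63.7 + 4578·60.0 + 5022·85.0 = 200713.9 + 122367.7 + 274680 + 426870 = 1024631.6.
Divide by N: 1024631.6 / 14712 = 69.6460... → 69.65.

69.65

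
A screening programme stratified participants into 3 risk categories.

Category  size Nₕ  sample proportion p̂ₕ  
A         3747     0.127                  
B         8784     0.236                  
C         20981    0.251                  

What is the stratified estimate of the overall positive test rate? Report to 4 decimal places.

0.2332

Wₕ = Nₕ/N with N = 33512: 0.1118, 0.2621, 0.6261.
p̂_st = 0.1118·0.127 + 0.2621·0.236 + 0.6261·0.251 ≈ 0.233204... → 0.2332.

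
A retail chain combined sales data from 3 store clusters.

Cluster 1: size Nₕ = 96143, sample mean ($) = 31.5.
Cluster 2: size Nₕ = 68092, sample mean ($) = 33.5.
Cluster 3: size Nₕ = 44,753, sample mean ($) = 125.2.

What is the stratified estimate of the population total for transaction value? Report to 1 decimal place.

10912662.1

Population total = Σ Nₕ·x̄ₕ (each stratum's size times its mean).
96143·31.5 + 68092·33.5 + 44753·125.2 = 3028504.5 + 2281082 + 5603075.6 = 10912662.1.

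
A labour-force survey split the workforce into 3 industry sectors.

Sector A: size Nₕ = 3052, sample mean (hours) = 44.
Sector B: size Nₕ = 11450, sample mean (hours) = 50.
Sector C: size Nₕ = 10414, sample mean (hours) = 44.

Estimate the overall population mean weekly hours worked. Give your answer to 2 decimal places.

N = 3052 + 11450 + 10414 = 24916.
The stratified mean weights each stratum mean by its population share Nₕ/N.
Σ Nₕx̄ₕ = 3052·44 + 11450·50 + 10414·44 = 134288 + 572500 + 458216 = 1165004.
Divide by N: 1165004 / 24916 = 46.7573... → 46.76.

46.76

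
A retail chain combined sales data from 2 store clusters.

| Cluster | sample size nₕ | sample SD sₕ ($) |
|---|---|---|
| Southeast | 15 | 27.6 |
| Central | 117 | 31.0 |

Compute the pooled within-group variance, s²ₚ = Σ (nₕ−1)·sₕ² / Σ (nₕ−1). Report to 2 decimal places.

Degrees of freedom: 14 + 116 = 130.
Σ(nₕ−1)sₕ² = 14·761.76 + 116·961 = 122140.64.
s²ₚ = 122140.64 / 130 = 939.5434... → 939.54.

939.54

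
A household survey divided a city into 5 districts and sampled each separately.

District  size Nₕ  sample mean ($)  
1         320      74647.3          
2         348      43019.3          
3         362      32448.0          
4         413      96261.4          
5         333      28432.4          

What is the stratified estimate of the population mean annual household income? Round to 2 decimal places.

56209.45

N = 320 + 348 + 362 + 413 + 333 = 1776.
Weight each subgroup mean by Nₕ/N and sum.
Σ Nₕx̄ₕ = 320·74647.3 + 348·43019.3 + 362·32448.0 + 413·96261.4 + 333·28432.4 = 23887136 + 14970716.4 + 11746176 + 39755958.2 + 9467989.2 = 99827975.8.
Divide by N: 99827975.8 / 1776 = 56209.4458... → 56209.45.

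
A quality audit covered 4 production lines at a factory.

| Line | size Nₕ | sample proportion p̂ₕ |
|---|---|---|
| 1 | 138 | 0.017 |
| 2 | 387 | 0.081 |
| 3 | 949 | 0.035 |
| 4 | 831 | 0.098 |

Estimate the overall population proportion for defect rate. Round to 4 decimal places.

Wₕ = Nₕ/N with N = 2305: 0.0599, 0.1679, 0.4117, 0.3605.
p̂_st = 0.0599·0.017 + 0.1679·0.081 + 0.4117·0.035 + 0.3605·0.098 ≈ 0.064358... → 0.0644.

0.0644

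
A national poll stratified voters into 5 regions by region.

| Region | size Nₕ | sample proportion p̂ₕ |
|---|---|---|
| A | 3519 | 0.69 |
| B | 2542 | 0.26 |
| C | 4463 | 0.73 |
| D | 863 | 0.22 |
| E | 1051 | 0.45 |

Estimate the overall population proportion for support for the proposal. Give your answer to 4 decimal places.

Wₕ = Nₕ/N with N = 12438: 0.2829, 0.2044, 0.3588, 0.0694, 0.0845.
p̂_st = 0.2829·0.69 + 0.2044·0.26 + 0.3588·0.73 + 0.0694·0.22 + 0.0845·0.45 ≈ 0.563582... → 0.5636.

0.5636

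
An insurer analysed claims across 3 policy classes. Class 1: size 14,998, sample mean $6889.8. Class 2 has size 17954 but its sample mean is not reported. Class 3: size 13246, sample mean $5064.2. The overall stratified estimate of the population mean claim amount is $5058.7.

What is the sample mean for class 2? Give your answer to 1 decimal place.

3525.0

N = 14998 + 17954 + 13246 = 46198.
Overall total = μ·N = 5058.7·46198 = 233701822.6.
Subtract the known strata: 14998·6889.8 + 13246·5064.2 = 170413613.6.
Remaining total for class 2: 233701822.6 − 170413613.6 = 63288209.
Divide by its size: 63288209 / 17954 = 3525.020... → 3525.0.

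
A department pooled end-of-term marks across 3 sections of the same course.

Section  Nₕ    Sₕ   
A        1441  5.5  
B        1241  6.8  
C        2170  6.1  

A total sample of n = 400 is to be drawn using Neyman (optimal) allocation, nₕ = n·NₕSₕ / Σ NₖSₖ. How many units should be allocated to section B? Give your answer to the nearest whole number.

A: NₕSₕ = 1441·5.5 = 7925.5
B: NₕSₕ = 1241·6.8 = 8438.8
C: NₕSₕ = 2170·6.1 = 13237
Σ NₕSₕ = 29601.3.
n_B = 400·8438.8/29601.3 = 114.033... → 114.

114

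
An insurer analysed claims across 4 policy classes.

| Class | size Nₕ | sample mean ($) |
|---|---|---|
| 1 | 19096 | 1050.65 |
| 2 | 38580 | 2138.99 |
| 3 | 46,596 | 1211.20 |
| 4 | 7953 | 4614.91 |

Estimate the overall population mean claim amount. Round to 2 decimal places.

x̄_st = (Σ Nₕx̄ₕ) / (Σ Nₕ) = (19096·1050.65 + 38580·2138.99 + 46596·1211.20 + 7953·4614.91) / 112225
= 195724901.03 / 112225 = 1744.0401... → 1744.04.

1744.04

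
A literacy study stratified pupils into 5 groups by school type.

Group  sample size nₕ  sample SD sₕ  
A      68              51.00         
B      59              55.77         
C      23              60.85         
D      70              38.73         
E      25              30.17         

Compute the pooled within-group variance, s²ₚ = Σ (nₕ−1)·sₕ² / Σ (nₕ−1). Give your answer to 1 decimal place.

A: (68−1)·51.00² = 67·2601 = 174267
B: (59−1)·55.77² = 58·3110.2929 = 180396.9882
C: (23−1)·60.85² = 22·3702.7225 = 81459.895
D: (70−1)·38.73² = 69·1500.0129 = 103500.8901
E: (25−1)·30.17² = 24·910.2289 = 21845.4936
Numerator = 561470.2669; denominator = Σ(nₕ−1) = 240.
s²ₚ = 561470.2669/240 = 2339.459... → 2339.5.

2339.5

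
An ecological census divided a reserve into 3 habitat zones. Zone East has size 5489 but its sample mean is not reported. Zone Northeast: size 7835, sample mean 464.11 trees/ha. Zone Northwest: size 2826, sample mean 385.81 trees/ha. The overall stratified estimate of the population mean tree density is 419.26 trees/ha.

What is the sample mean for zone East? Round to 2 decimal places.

372.46

Σ Nₕx̄ₕ = N·μ, so 5489·x̄_East = 16150·419.26 − (7835·464.11 + 2826·385.81).
= 6771049 − 4726600.91 = 2044448.09.
x̄_East = 2044448.09 / 5489 = 372.4628... → 372.46.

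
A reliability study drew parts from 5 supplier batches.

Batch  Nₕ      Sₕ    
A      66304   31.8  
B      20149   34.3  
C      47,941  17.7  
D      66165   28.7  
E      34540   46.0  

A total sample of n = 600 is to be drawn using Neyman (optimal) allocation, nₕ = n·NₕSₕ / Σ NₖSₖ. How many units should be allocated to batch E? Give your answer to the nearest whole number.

134

A: NₕSₕ = 66304·31.8 = 2108467.2
B: NₕSₕ = 20149·34.3 = 691110.7
C: NₕSₕ = 47941·17.7 = 848555.7
D: NₕSₕ = 66165·28.7 = 1898935.5
E: NₕSₕ = 34540·46.0 = 1588840
Σ NₕSₕ = 7135909.1.
n_E = 600·1588840/7135909.1 = 133.593... → 134.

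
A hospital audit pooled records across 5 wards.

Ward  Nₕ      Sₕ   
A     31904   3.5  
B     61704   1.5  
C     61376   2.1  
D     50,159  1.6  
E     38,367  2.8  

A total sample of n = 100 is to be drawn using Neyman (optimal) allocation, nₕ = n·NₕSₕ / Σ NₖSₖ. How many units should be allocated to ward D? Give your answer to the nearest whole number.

15

Σ NₕSₕ = 31904·3.5 + 61704·1.5 + 61376·2.1 + 50159·1.6 + 38367·2.8 = 520791.6.
Share for D: 80254.4/520791.6 = 0.15410.
n_D = 100 × 0.15410 = 15.410... → 15.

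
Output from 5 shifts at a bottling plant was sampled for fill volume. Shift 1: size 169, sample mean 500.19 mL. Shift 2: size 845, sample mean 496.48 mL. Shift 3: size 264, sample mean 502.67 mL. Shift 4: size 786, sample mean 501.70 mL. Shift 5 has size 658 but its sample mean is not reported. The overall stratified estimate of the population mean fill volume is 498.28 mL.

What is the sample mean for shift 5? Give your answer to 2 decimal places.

494.25

N = 169 + 845 + 264 + 786 + 658 = 2722.
Overall total = μ·N = 498.28·2722 = 1356318.16.
Subtract the known strata: 169·500.19 + 845·496.48 + 264·502.67 + 786·501.70 = 1031098.79.
Remaining total for shift 5: 1356318.16 − 1031098.79 = 325219.37.
Divide by its size: 325219.37 / 658 = 494.2544... → 494.25.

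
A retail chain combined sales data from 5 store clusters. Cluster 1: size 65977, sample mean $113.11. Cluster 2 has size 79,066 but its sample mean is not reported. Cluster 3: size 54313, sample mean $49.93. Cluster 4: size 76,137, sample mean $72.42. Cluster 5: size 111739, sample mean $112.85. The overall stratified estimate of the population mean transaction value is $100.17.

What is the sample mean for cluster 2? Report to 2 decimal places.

N = 65977 + 79066 + 54313 + 76137 + 111739 = 387232.
Overall total = μ·N = 100.17·387232 = 38789029.44.
Subtract the known strata: 65977·113.11 + 54313·49.93 + 76137·72.42 + 111739·112.85 = 28298094.25.
Remaining total for cluster 2: 38789029.44 − 28298094.25 = 10490935.19.
Divide by its size: 10490935.19 / 79066 = 132.6858... → 132.69.

132.69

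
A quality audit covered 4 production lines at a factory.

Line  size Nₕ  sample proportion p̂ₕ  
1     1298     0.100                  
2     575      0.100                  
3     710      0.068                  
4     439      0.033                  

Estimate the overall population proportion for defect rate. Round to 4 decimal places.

0.0827

N = 1298 + 575 + 710 + 439 = 3022.
Overall proportion = Σ (Nₕ/N)·p̂ₕ.
Σ Nₕp̂ₕ = 129.8 + 57.5 + 48.28 + 14.487 = 250.067.
250.067 / 3022 = 0.082749... → 0.0827.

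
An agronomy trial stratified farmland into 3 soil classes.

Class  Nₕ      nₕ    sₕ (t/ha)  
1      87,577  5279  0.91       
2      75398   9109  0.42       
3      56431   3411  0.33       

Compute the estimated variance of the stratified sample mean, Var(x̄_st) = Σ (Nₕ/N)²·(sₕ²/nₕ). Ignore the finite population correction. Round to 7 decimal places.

0.0000294

N = 219406; Wₕ = Nₕ/N.
class 1: (87577/219406)²·0.91²/5279 = 0.0000249928
class 2: (75398/219406)²·0.42²/9109 = 0.0000022869
class 3: (56431/219406)²·0.33²/3411 = 0.0000021120
Sum = 0.0000293916 → 0.0000294.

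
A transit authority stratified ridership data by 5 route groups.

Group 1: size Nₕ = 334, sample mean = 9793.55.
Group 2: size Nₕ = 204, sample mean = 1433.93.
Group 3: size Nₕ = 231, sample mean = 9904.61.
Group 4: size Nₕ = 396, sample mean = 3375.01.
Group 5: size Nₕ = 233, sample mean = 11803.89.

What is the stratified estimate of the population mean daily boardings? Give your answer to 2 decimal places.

7108.97

N = 1398; weights Wₕ = Nₕ/N = (0.2389, 0.1459, 0.1652, 0.2833, 0.1667).
x̄_st = Σ Wₕ·x̄ₕ = 0.2389·9793.55 + 0.1459·1433.93 + 0.1652·9904.61 + 0.2833·3375.01 + 0.1667·11803.89 ≈ 7108.9719...
→ 7108.97.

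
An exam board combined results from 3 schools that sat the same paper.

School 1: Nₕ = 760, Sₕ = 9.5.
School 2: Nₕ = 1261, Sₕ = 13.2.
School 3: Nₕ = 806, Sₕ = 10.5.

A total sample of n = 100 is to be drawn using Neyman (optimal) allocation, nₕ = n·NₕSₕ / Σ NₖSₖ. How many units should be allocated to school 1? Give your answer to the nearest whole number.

22

1: NₕSₕ = 760·9.5 = 7220
2: NₕSₕ = 1261·13.2 = 16645.2
3: NₕSₕ = 806·10.5 = 8463
Σ NₕSₕ = 32328.2.
n_1 = 100·7220/32328.2 = 22.333... → 22.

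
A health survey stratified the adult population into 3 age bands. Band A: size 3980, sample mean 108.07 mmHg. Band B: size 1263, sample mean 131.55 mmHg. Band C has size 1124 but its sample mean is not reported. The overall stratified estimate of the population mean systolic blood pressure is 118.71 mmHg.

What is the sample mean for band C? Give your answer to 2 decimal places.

N = 3980 + 1263 + 1124 = 6367.
Overall total = μ·N = 118.71·6367 = 755826.57.
Subtract the known strata: 3980·108.07 + 1263·131.55 = 596266.25.
Remaining total for band C: 755826.57 − 596266.25 = 159560.32.
Divide by its size: 159560.32 / 1124 = 141.9576... → 141.96.

141.96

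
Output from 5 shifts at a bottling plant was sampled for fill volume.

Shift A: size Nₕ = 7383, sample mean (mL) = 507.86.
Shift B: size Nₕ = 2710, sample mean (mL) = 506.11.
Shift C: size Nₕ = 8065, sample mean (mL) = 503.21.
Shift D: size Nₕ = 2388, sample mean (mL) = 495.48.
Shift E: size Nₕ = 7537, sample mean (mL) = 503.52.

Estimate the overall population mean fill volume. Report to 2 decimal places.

N = 28083; weights Wₕ = Nₕ/N = (0.2629, 0.0965, 0.2872, 0.0850, 0.2684).
x̄_st = Σ Wₕ·x̄ₕ = 0.2629·507.86 + 0.0965·506.11 + 0.2872·503.21 + 0.0850·495.48 + 0.2684·503.52 ≈ 504.1382...
→ 504.14.

504.14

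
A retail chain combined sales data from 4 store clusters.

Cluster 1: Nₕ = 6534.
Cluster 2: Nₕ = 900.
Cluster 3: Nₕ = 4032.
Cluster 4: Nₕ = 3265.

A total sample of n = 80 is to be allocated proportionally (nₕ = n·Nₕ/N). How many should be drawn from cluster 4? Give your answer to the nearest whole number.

N = 6534 + 900 + 4032 + 3265 = 14731.
n_4 = 80·3265/14731 = 17.731... → 18.

18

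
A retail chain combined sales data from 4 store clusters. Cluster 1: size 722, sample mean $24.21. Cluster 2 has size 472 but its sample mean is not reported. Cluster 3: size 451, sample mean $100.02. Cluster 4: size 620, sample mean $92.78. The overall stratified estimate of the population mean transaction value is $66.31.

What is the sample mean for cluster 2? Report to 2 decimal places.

63.73

Σ Nₕx̄ₕ = N·μ, so 472·x̄_2 = 2265·66.31 − (722·24.21 + 451·100.02 + 620·92.78).
= 150192.15 − 120112.24 = 30079.91.
x̄_2 = 30079.91 / 472 = 63.7286... → 63.73.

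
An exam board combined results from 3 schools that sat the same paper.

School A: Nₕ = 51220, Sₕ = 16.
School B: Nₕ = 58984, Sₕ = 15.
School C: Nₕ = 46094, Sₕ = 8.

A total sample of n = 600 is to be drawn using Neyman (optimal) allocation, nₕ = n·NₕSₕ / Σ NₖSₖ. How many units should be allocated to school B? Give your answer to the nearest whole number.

256

Σ NₕSₕ = 51220·16 + 58984·15 + 46094·8 = 2073032.
Share for B: 884760/2073032 = 0.42680.
n_B = 600 × 0.42680 = 256.077... → 256.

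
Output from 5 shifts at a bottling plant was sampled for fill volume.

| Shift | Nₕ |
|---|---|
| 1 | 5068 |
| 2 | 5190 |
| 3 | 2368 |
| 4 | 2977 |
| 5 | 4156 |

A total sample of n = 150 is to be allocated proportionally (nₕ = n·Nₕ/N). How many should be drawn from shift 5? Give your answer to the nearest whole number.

N = 5068 + 5190 + 2368 + 2977 + 4156 = 19759.
n_5 = 150·4156/19759 = 31.550... → 32.

32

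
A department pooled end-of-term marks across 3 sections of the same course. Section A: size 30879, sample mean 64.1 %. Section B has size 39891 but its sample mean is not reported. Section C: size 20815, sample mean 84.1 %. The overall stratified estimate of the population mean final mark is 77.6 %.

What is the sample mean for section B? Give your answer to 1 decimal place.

84.7

N = 30879 + 39891 + 20815 = 91585.
Overall total = μ·N = 77.6·91585 = 7106996.
Subtract the known strata: 30879·64.1 + 20815·84.1 = 3729885.4.
Remaining total for section B: 7106996 − 3729885.4 = 3377110.6.
Divide by its size: 3377110.6 / 39891 = 84.658... → 84.7.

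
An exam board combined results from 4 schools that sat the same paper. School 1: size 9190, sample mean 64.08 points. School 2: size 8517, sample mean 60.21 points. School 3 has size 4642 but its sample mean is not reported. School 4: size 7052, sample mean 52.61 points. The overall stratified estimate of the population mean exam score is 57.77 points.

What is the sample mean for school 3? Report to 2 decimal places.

48.64

N = 9190 + 8517 + 4642 + 7052 = 29401.
Overall total = μ·N = 57.77·29401 = 1698495.77.
Subtract the known strata: 9190·64.08 + 8517·60.21 + 7052·52.61 = 1472709.49.
Remaining total for school 3: 1698495.77 − 1472709.49 = 225786.28.
Divide by its size: 225786.28 / 4642 = 48.6399... → 48.64.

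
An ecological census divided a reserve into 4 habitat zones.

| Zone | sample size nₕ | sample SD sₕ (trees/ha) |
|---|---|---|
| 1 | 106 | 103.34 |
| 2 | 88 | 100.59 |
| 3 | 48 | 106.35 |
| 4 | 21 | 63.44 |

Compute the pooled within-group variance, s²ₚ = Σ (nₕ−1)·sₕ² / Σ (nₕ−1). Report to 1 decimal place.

Degrees of freedom: 105 + 87 + 47 + 20 = 259.
Σ(nₕ−1)sₕ² = 105·10679.1556 + 87·10118.3481 + 47·11310.3225 + 20·4024.6336 = 2613685.4522.
s²ₚ = 2613685.4522 / 259 = 10091.450... → 10091.4.

10091.4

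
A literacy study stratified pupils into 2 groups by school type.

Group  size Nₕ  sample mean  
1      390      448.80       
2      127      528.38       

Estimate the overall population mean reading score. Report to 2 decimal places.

468.35

x̄_st = (Σ Nₕx̄ₕ) / (Σ Nₕ) = (390·448.80 + 127·528.38) / 517
= 242136.26 / 517 = 468.3487... → 468.35.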